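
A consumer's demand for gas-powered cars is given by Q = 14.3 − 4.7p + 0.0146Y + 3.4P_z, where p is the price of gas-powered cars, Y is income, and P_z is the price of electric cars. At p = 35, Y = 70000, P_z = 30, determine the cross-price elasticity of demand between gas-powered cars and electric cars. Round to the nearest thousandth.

First evaluate Q: 14.3 − 4.7(35) + 0.0146(70000) + 3.4(30) = 14.3 − 164.5 + 1022 + 102 = 973.8.
∂Q/∂P_z = +3.4, so E_xy = 3.4·(30/973.8) ≈ 0.105.
E_xy > 0: the goods are substitutes.

0.105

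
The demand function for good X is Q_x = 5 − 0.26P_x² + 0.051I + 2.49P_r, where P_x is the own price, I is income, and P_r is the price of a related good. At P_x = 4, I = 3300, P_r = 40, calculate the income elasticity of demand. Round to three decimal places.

First evaluate Q_x: 5 − 0.26(4)² + 0.051(3300) + 2.49(40) = 5 − 4.16 + 168.3 + 99.6 = 268.74.
∂Q_x/∂I = +0.051, so E_I = 0.051·(3300/268.74) ≈ 0.626.
E_I ∈ (0,1): normal good (necessity).

0.626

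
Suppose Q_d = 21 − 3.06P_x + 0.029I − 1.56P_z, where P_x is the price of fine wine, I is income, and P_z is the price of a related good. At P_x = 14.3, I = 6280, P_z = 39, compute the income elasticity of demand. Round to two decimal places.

Substituting, Q_d = 21 − 3.06(14.3) + 0.029(6280) − 1.56(39) = 21 − 43.758 + 182.12 − 60.84 = 98.522.
∂Q_d/∂I = +0.029, so E_I = 0.029·(6280/98.522) ≈ 1.85.
E_I > 1: normal good (luxury).

1.85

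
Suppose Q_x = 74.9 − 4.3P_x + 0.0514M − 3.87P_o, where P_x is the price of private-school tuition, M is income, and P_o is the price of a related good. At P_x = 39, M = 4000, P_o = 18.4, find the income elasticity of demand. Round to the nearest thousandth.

4.943

Q_x = 74.9 − 4.3(39) + 0.0514(4000) − 3.87(18.4) = 74.9 − 167.7 + 205.6 − 71.208 = 41.592.
∂Q_x/∂M = +0.0514, so E_I = 0.0514·(4000/41.592) ≈ 4.943.
E_I > 1: normal good (luxury).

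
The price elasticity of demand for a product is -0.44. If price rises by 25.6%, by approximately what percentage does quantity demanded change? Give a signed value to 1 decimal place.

-11.3

%ΔQ ≈ E × %ΔP = (-0.44) × (25.6%) ≈ -11.3%.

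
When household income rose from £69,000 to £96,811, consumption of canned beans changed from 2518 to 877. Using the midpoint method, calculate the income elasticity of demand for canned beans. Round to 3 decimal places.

-2.882

%ΔQ = (877 − 2518)/[(2518+877)/2] = -1641/1697.5 ≈ -0.9667.
%ΔM = (96,811 − 69,000)/[(69,000+96,811)/2] = 27811/82905.5 ≈ 0.3355.
E_I = %ΔQ/%ΔM ≈ -2.882.
E_I < 0: inferior good.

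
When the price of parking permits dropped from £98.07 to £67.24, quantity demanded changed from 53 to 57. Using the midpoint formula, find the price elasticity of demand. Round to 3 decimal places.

-0.195

%ΔQ = (57 − 53)/[(53 + 57)/2] = 4/55 ≈ 0.0727.
%ΔP = (67.24 − 98.07)/[(98.07 + 67.24)/2] = -30.83/82.655 ≈ -0.3730.
Arc elasticity E = %ΔQ/%ΔP ≈ 0.0727/-0.3730 ≈ -0.195.
|E| < 1: demand is inelastic over this range.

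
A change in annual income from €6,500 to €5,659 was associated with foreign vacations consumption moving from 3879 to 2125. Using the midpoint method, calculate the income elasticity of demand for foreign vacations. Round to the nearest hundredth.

%ΔQ = (2125 − 3879)/[(3879+2125)/2] = -1754/3002 ≈ -0.5843.
%ΔI = (5,659 − 6,500)/[(6,500+5,659)/2] = -841/6079.5 ≈ -0.1383.
E_I = %ΔQ/%ΔI ≈ 4.22.
E_I > 1: normal good (luxury).

4.22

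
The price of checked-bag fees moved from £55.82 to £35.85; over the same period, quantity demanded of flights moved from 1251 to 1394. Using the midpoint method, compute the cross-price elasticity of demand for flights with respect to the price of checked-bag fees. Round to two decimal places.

%ΔQ_x = (1394 − 1251)/[(1251+1394)/2] = 143/1322.5 ≈ 0.1081.
%ΔP_y = (35.85 − 55.82)/[(55.82+35.85)/2] ≈ -0.4357.
E_xy = 0.1081/-0.4357 ≈ -0.25.
E_xy < 0, so flights and checked-bag fees are complements.

-0.25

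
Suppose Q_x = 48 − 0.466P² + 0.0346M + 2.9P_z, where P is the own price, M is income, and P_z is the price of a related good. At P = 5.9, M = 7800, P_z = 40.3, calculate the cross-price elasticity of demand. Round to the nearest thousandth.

Evaluating quantity at (P, M, P_z) gives Q_x = 48 − 0.466(5.9)² + 0.0346(7800) + 2.9(40.3) = 48 − 16.2215 + 269.88 + 116.87 = 418.5285.
∂Q_x/∂P_z = +2.9, so E_xy = 2.9·(40.3/418.5285) ≈ 0.279.
E_xy > 0: the goods are substitutes.

0.279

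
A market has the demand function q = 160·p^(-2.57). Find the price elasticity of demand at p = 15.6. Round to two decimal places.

For a Cobb–Douglas (constant-elasticity) form q = A·p^α·…, the elasticity with respect to p equals the exponent α at every point.
Here the exponent on p is -2.57, so the price elasticity of demand is -2.57.

-2.57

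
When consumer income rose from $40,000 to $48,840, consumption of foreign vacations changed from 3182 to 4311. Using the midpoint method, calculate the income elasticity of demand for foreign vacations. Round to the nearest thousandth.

%ΔQ = (4311 − 3182)/[(3182+4311)/2] = 1129/3746.5 ≈ 0.3013.
%ΔI = (48,840 − 40,000)/[(40,000+48,840)/2] = 8840/44420 ≈ 0.1990.
E_I = %ΔQ/%ΔI ≈ 1.514.
E_I > 1: normal good (luxury).

1.514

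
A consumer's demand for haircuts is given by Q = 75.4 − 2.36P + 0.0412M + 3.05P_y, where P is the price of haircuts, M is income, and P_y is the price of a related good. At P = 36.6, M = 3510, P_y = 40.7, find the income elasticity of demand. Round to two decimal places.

At the given point, Q = 75.4 − 2.36(36.6) + 0.0412(3510) + 3.05(40.7) = 75.4 − 86.376 + 144.612 + 124.135 = 257.771.
∂Q/∂M = +0.0412, so E_I = 0.0412·(3510/257.771) ≈ 0.56.
E_I ∈ (0,1): normal good (necessity).

0.56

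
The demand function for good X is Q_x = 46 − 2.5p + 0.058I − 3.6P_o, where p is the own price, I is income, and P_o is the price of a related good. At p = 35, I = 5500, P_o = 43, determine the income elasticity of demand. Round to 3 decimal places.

Q_x = 46 − 2.5(35) + 0.058(5500) − 3.6(43) = 46 − 87.5 + 319 − 154.8 = 122.7.
∂Q_x/∂I = +0.058, so E_I = 0.058·(5500/122.7) ≈ 2.600.
E_I > 1: normal good (luxury).

2.600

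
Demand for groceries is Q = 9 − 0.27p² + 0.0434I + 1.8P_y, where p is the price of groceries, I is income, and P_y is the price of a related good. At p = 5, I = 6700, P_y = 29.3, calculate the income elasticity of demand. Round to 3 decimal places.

0.841

Q = 9 − 0.27(5)² + 0.0434(6700) + 1.8(29.3) = 9 − 6.75 + 290.78 + 52.74 = 345.77.
∂Q/∂I = +0.0434, so E_I = 0.0434·(6700/345.77) ≈ 0.841.
E_I ∈ (0,1): normal good (necessity).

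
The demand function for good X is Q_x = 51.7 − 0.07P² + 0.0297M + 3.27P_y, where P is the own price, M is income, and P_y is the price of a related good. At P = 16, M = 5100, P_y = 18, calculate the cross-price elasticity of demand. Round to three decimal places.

Substituting, Q_x = 51.7 − 0.07(16)² + 0.0297(5100) + 3.27(18) = 51.7 − 17.92 + 151.47 + 58.86 = 244.11.
∂Q_x/∂P_y = +3.27, so E_xy = 3.27·(18/244.11) ≈ 0.241.
E_xy > 0: the goods are substitutes.

0.241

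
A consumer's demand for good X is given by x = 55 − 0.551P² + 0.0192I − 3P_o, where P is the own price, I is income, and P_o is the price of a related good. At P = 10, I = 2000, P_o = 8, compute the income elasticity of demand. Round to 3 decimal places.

Evaluating quantity at (P, I, P_o) gives x = 55 − 0.551(10)² + 0.0192(2000) − 3(8) = 55 − 55.1 + 38.4 − 24 = 14.3.
∂x/∂I = +0.0192, so E_I = 0.0192·(2000/14.3) ≈ 2.685.
E_I > 1: normal good (luxury).

2.685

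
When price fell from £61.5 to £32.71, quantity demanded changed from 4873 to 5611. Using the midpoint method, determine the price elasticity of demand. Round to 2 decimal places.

%Δq = (5611 − 4873)/[(4873 + 5611)/2] = 738/5242 ≈ 0.1408.
%ΔP = (32.71 − 61.5)/[(61.5 + 32.71)/2] = -28.79/47.105 ≈ -0.6112.
Arc elasticity E = %Δq/%ΔP ≈ 0.1408/-0.6112 ≈ -0.23.
|E| < 1: demand is inelastic over this range.

-0.23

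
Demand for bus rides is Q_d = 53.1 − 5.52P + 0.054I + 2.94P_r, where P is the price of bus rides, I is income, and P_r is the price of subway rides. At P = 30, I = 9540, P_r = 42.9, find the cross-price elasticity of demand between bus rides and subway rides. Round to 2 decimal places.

Substituting, Q_d = 53.1 − 5.52(30) + 0.054(9540) + 2.94(42.9) = 53.1 − 165.6 + 515.16 + 126.126 = 528.786.
∂Q_d/∂P_r = +2.94, so E_xy = 2.94·(42.9/528.786) ≈ 0.24.
E_xy > 0: the goods are substitutes.

0.24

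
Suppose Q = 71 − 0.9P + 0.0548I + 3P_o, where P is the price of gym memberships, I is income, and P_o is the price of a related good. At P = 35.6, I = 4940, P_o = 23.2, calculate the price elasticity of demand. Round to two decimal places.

-0.08

First evaluate Q: 71 − 0.9(35.6) + 0.0548(4940) + 3(23.2) = 71 − 32.04 + 270.712 + 69.6 = 379.272.
∂Q/∂P = −0.9, so E_p = (−0.9)·(35.6/379.272) ≈ -0.08.
|E_p| < 1: demand is inelastic.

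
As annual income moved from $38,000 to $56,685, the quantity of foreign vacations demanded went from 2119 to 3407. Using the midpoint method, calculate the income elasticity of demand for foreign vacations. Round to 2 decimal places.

1.18

%ΔQ = (3407 − 2119)/[(2119+3407)/2] = 1288/2763 ≈ 0.4662.
%ΔY = (56,685 − 38,000)/[(38,000+56,685)/2] = 18685/47342.5 ≈ 0.3947.
E_I = %ΔQ/%ΔY ≈ 1.18.
E_I > 1: normal good (luxury).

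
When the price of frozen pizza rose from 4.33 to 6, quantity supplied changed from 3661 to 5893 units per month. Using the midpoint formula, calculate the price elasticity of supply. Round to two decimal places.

1.45

%ΔQ = (5893 − 3661)/[(3661 + 5893)/2] = 2232/4777 ≈ 0.4672.
%ΔP = (6 − 4.33)/[(4.33 + 6)/2] = 1.67/5.165 ≈ 0.3233.
Arc elasticity E = %ΔQ/%ΔP ≈ 0.4672/0.3233 ≈ 1.45.
|E| > 1: supply is elastic over this range.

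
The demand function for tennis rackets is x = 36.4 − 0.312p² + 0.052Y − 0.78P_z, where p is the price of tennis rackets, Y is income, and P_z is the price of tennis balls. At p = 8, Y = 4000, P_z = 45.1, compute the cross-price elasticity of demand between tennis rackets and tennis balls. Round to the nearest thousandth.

Evaluating quantity at (p, Y, P_z) gives x = 36.4 − 0.312(8)² + 0.052(4000) − 0.78(45.1) = 36.4 − 19.968 + 208 − 35.178 = 189.254.
∂x/∂P_z = −0.78, so E_xy = -0.78·(45.1/189.254) ≈ -0.186.
E_xy < 0: the goods are complements.

-0.186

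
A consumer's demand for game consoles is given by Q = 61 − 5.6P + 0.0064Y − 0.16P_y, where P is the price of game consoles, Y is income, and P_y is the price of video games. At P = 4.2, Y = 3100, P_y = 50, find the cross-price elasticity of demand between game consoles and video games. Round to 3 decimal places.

-0.162

First evaluate Q: 61 − 5.6(4.2) + 0.0064(3100) − 0.16(50) = 61 − 23.52 + 19.84 − 8 = 49.32.
∂Q/∂P_y = −0.16, so E_xy = -0.16·(50/49.32) ≈ -0.162.
E_xy < 0: the goods are complements.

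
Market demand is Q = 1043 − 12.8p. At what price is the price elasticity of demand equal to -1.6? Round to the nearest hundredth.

Set −bp/(a − bp) = −1.6 ⇒ bp = 1.6(a − bp) ⇒ bp(1+1.6) = 1.6·a.
p = 1.6·1043/(12.8·2.6) ≈ 50.14.

50.14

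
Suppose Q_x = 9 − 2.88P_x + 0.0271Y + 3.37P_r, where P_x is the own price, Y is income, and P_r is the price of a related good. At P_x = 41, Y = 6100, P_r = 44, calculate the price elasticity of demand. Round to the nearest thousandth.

Substituting, Q_x = 9 − 2.88(41) + 0.0271(6100) + 3.37(44) = 9 − 118.08 + 165.31 + 148.28 = 204.51.
∂Q_x/∂P_x = −2.88, so E_p = (−2.88)·(41/204.51) ≈ -0.577.
|E_p| < 1: demand is inelastic.

-0.577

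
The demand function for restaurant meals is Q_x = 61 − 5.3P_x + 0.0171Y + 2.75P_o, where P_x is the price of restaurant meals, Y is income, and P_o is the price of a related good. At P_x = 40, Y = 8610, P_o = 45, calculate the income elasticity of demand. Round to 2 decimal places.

1.23

First evaluate Q_x: 61 − 5.3(40) + 0.0171(8610) + 2.75(45) = 61 − 212 + 147.231 + 123.75 = 119.981.
∂Q_x/∂Y = +0.0171, so E_I = 0.0171·(8610/119.981) ≈ 1.23.
E_I > 1: normal good (luxury).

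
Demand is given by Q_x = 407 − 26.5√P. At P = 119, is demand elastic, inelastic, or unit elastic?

elastic

At P = 119, Q_x = 117.9191.
dQ_x/dP = −26.5/(2√P) = −26.5/(2·10.9087).
Point elasticity E = (dQ_x/dP)·(P/Q_x) = -1.2146 × 119/117.9191 ≈ -1.226.
|E| ≈ 1.226 > 1, so demand is elastic.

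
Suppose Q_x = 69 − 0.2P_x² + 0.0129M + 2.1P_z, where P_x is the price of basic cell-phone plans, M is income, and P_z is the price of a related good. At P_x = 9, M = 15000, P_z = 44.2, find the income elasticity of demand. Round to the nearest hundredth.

0.57

Q_x = 69 − 0.2(9)² + 0.0129(15000) + 2.1(44.2) = 69 − 16.2 + 193.5 + 92.82 = 339.12.
∂Q_x/∂M = +0.0129, so E_I = 0.0129·(15000/339.12) ≈ 0.57.
E_I ∈ (0,1): normal good (necessity).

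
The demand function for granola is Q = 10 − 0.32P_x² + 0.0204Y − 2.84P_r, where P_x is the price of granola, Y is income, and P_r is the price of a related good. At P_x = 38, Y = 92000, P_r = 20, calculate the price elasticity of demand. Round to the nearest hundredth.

Evaluating quantity at (P_x, Y, P_r) gives Q = 10 − 0.32(38)² + 0.0204(92000) − 2.84(20) = 10 − 462.08 + 1876.8 − 56.8 = 1367.92.
∂Q/∂P_x = −2·0.32·P_x = -24.32, so E_p = -24.32·(38/1367.92) ≈ -0.68.
|E_p| < 1: demand is inelastic.

-0.68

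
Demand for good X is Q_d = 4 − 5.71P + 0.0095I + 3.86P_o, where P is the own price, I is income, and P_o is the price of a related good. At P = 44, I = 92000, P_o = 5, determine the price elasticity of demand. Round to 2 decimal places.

First evaluate Q_d: 4 − 5.71(44) + 0.0095(92000) + 3.86(5) = 4 − 251.24 + 874 + 19.3 = 646.06.
∂Q_d/∂P = −5.71, so E_p = (−5.71)·(44/646.06) ≈ -0.39.
|E_p| < 1: demand is inelastic.

-0.39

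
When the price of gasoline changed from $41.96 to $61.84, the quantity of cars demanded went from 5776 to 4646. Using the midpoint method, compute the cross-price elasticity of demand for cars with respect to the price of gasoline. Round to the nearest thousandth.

%ΔQ_x = (4646 − 5776)/[(5776+4646)/2] = -1130/5211 ≈ -0.2168.
%ΔP_y = (61.84 − 41.96)/[(41.96+61.84)/2] ≈ 0.3830.
E_xy = -0.2168/0.3830 ≈ -0.566.
E_xy < 0, so cars and gasoline are complements.

-0.566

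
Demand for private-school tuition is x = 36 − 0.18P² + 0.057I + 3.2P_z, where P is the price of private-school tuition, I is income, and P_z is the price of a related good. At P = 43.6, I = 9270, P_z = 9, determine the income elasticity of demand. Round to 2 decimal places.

2.10

First evaluate x: 36 − 0.18(43.6)² + 0.057(9270) + 3.2(9) = 36 − 342.1728 + 528.39 + 28.8 = 251.0172.
∂x/∂I = +0.057, so E_I = 0.057·(9270/251.0172) ≈ 2.10.
E_I > 1: normal good (luxury).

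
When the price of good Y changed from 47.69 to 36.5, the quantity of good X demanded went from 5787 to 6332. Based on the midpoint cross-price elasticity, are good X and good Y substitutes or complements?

complements

%ΔQ_x = (6332 − 5787)/[(5787+6332)/2] = 545/6059.5 ≈ 0.0899.
%ΔP_y = (36.5 − 47.69)/[(47.69+36.5)/2] ≈ -0.2658.
E_xy = 0.0899/-0.2658 ≈ -0.338.
E_xy < 0, so the goods are complements.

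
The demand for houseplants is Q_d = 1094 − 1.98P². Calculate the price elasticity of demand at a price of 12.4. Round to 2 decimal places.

-0.77

At P = 12.4, Q_d = 789.5552.
dQ_d/dP = −2·1.98·P = −49.104.
Point elasticity E = (dQ_d/dP)·(P/Q_d) = -49.104 × 12.4/789.5552 ≈ -0.77.
|E| < 1, so demand is inelastic at this price.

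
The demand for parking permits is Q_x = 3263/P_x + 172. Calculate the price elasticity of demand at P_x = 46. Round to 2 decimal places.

At P_x = 46, Q_x = 242.9348.
dQ_x/dP_x = −3263/P_x² = −1.5421.
Point elasticity E = (dQ_x/dP_x)·(P_x/Q_x) = -1.5421 × 46/242.9348 ≈ -0.29.
|E| < 1, so demand is inelastic at this price.

-0.29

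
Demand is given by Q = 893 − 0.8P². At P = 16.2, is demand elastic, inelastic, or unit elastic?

At P = 16.2, Q = 683.048.
dQ/dP = −2·0.8·P = −25.92.
Point elasticity E = (dQ/dP)·(P/Q) = -25.92 × 16.2/683.048 ≈ -0.615.
|E| ≈ 0.615 < 1, so demand is inelastic.

inelastic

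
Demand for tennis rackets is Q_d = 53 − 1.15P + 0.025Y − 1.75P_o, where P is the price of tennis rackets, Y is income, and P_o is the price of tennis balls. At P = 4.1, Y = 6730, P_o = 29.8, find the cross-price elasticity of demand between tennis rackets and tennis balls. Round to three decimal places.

-0.317

Q_d = 53 − 1.15(4.1) + 0.025(6730) − 1.75(29.8) = 53 − 4.715 + 168.25 − 52.15 = 164.385.
∂Q_d/∂P_o = −1.75, so E_xy = -1.75·(29.8/164.385) ≈ -0.317.
E_xy < 0: the goods are complements.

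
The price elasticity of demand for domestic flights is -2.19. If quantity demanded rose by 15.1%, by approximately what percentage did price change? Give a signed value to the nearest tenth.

%ΔQ ≈ E × %ΔP ⇒ %ΔP = %ΔQ / E = (15.1%)/(-2.19) ≈ -6.9%.

-6.9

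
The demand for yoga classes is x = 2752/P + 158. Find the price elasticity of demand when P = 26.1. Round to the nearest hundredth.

At P = 26.1, x = 263.4406.
dx/dP = −2752/P² = −4.0399.
Point elasticity E = (dx/dP)·(P/x) = -4.0399 × 26.1/263.4406 ≈ -0.40.
|E| < 1, so demand is inelastic at this price.

-0.40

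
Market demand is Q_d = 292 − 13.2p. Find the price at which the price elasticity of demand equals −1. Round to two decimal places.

11.06

For linear demand Q_d = a − bp, E = −bp/(a − bp). |E| = 1 ⇒ bp = a − bp ⇒ p = a/(2b).
p = 292/(2·13.2) ≈ 11.06.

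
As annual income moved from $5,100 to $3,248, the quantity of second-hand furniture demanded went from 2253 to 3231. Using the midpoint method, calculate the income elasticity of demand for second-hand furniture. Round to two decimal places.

-0.80

%ΔQ = (3231 − 2253)/[(2253+3231)/2] = 978/2742 ≈ 0.3567.
%ΔI = (3,248 − 5,100)/[(5,100+3,248)/2] = -1852/4174 ≈ -0.4437.
E_I = %ΔQ/%ΔI ≈ -0.80.
E_I < 0: inferior good.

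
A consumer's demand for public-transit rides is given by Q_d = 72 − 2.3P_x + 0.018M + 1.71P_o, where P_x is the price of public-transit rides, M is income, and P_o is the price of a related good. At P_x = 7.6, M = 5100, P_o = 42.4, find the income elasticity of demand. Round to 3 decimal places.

0.420

Substituting, Q_d = 72 − 2.3(7.6) + 0.018(5100) + 1.71(42.4) = 72 − 17.48 + 91.8 + 72.504 = 218.824.
∂Q_d/∂M = +0.018, so E_I = 0.018·(5100/218.824) ≈ 0.420.
E_I ∈ (0,1): normal good (necessity).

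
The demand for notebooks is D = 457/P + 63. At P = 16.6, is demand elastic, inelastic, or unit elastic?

inelastic

At P = 16.6, D = 90.5301.
dD/dP = −457/P² = −1.6584.
Point elasticity E = (dD/dP)·(P/D) = -1.6584 × 16.6/90.5301 ≈ -0.304.
|E| ≈ 0.304 < 1, so demand is inelastic.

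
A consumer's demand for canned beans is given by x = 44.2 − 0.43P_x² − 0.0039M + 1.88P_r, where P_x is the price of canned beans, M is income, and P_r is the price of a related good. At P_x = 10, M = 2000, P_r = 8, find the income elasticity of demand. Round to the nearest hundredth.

-0.92

First evaluate x: 44.2 − 0.43(10)² − 0.0039(2000) + 1.88(8) = 44.2 − 43 − 7.8 + 15.04 = 8.44.
∂x/∂M = −0.0039, so E_I = -0.0039·(2000/8.44) ≈ -0.92.
E_I < 0: inferior good.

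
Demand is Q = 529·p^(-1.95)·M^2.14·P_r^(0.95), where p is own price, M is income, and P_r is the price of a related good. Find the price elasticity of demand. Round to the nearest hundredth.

For a Cobb–Douglas (constant-elasticity) form Q = A·p^α·…, the elasticity with respect to p equals the exponent α at every point.
Here the exponent on p is -1.95, so the price elasticity of demand is -1.95.

-1.95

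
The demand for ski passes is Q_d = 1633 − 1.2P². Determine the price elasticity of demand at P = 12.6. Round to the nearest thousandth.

-0.264

At P = 12.6, Q_d = 1442.488.
dQ_d/dP = −2·1.2·P = −30.24.
Point elasticity E = (dQ_d/dP)·(P/Q_d) = -30.24 × 12.6/1442.488 ≈ -0.264.
|E| < 1, so demand is inelastic at this price.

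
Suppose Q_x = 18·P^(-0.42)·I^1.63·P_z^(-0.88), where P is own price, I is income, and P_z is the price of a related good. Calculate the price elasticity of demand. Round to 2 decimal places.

For a Cobb–Douglas (constant-elasticity) form Q_x = A·P^α·…, the elasticity with respect to P equals the exponent α at every point.
Here the exponent on P is -0.42, so the price elasticity of demand is -0.42.

-0.42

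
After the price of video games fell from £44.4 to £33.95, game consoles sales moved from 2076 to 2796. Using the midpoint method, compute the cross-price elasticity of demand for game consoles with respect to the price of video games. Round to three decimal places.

-1.108

%ΔQ_x = (2796 − 2076)/[(2076+2796)/2] = 720/2436 ≈ 0.2956.
%ΔP_y = (33.95 − 44.4)/[(44.4+33.95)/2] ≈ -0.2668.
E_xy = 0.2956/-0.2668 ≈ -1.108.
E_xy < 0, so game consoles and video games are complements.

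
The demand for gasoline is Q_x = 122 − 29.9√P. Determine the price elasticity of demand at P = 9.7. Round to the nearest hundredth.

-1.61

At P = 9.7, Q_x = 28.877.
dQ_x/dP = −29.9/(2√P) = −29.9/(2·3.1145).
Point elasticity E = (dQ_x/dP)·(P/Q_x) = -4.8002 × 9.7/28.877 ≈ -1.61.
|E| > 1, so demand is elastic at this price.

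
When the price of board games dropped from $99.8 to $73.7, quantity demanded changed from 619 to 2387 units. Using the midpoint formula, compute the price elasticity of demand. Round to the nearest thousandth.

%ΔQ = (2387 − 619)/[(619 + 2387)/2] = 1768/1503 ≈ 1.1763.
%ΔP = (73.7 − 99.8)/[(99.8 + 73.7)/2] = -26.1/86.75 ≈ -0.3009.
Arc elasticity E = %ΔQ/%ΔP ≈ 1.1763/-0.3009 ≈ -3.910.
|E| > 1: demand is elastic over this range.

-3.910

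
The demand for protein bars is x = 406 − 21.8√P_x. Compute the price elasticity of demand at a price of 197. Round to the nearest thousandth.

-1.530

At P_x = 197, x = 100.0224.
dx/dP_x = −21.8/(2√P_x) = −21.8/(2·14.0357).
Point elasticity E = (dx/dP_x)·(P_x/x) = -0.7766 × 197/100.0224 ≈ -1.530.
|E| > 1, so demand is elastic at this price.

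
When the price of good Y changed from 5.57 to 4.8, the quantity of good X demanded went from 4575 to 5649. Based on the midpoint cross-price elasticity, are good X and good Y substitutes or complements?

%ΔQ_x = (5649 − 4575)/[(4575+5649)/2] = 1074/5112 ≈ 0.2101.
%ΔP_y = (4.8 − 5.57)/[(5.57+4.8)/2] ≈ -0.1485.
E_xy = 0.2101/-0.1485 ≈ -1.415.
E_xy < 0, so the goods are complements.

complements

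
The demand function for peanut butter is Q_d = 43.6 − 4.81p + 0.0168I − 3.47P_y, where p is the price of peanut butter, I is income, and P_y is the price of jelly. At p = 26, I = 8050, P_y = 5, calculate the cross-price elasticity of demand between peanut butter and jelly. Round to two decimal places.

-0.48

First evaluate Q_d: 43.6 − 4.81(26) + 0.0168(8050) − 3.47(5) = 43.6 − 125.06 + 135.24 − 17.35 = 36.43.
∂Q_d/∂P_y = −3.47, so E_xy = -3.47·(5/36.43) ≈ -0.48.
E_xy < 0: the goods are complements.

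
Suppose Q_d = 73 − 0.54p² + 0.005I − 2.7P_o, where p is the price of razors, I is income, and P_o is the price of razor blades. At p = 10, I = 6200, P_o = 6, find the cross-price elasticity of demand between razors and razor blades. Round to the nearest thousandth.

Substituting, Q_d = 73 − 0.54(10)² + 0.005(6200) − 2.7(6) = 73 − 54 + 31 − 16.2 = 33.8.
∂Q_d/∂P_o = −2.7, so E_xy = -2.7·(6/33.8) ≈ -0.479.
E_xy < 0: the goods are complements.

-0.479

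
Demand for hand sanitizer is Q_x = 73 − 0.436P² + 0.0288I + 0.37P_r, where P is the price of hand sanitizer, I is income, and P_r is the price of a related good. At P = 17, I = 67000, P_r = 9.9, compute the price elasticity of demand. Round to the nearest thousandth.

Evaluating quantity at (P, I, P_r) gives Q_x = 73 − 0.436(17)² + 0.0288(67000) + 0.37(9.9) = 73 − 126.004 + 1929.6 + 3.663 = 1880.259.
∂Q_x/∂P = −2·0.436·P = -14.824, so E_p = -14.824·(17/1880.259) ≈ -0.134.
|E_p| < 1: demand is inelastic.

-0.134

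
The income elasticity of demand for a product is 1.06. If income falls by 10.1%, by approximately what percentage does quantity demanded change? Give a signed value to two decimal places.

-10.71

%ΔQ ≈ E × %ΔI = (1.06) × (-10.1%) ≈ -10.71%.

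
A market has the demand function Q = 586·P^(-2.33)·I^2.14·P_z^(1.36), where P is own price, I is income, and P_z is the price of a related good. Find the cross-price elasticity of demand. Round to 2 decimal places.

1.36

For a Cobb–Douglas (constant-elasticity) form Q = A·P_z^α·…, the elasticity with respect to P_z equals the exponent α at every point.
Here the exponent on P_z is 1.36, so the cross-price elasticity of demand is 1.36.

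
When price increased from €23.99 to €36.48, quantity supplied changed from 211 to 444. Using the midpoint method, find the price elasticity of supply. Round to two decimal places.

1.72

%Δq = (444 − 211)/[(211 + 444)/2] = 233/327.5 ≈ 0.7115.
%ΔP = (36.48 − 23.99)/[(23.99 + 36.48)/2] = 12.49/30.235 ≈ 0.4131.
Arc elasticity E = %Δq/%ΔP ≈ 0.7115/0.4131 ≈ 1.72.
|E| > 1: supply is elastic over this range.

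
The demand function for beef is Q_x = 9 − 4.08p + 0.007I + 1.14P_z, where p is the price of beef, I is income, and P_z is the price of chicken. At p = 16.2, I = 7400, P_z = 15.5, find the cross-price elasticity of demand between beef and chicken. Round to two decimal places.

Evaluating quantity at (p, I, P_z) gives Q_x = 9 − 4.08(16.2) + 0.007(7400) + 1.14(15.5) = 9 − 66.096 + 51.8 + 17.67 = 12.374.
∂Q_x/∂P_z = +1.14, so E_xy = 1.14·(15.5/12.374) ≈ 1.43.
E_xy > 0: the goods are substitutes.

1.43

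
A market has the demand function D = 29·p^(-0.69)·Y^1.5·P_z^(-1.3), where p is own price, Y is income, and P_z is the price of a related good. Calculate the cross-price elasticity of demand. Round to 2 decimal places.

-1.30

For a Cobb–Douglas (constant-elasticity) form D = A·P_z^α·…, the elasticity with respect to P_z equals the exponent α at every point.
Here the exponent on P_z is -1.3, so the cross-price elasticity of demand is -1.30.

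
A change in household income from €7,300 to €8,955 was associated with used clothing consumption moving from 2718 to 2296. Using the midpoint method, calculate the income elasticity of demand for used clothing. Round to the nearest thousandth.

-0.827

%ΔQ = (2296 − 2718)/[(2718+2296)/2] = -422/2507 ≈ -0.1683.
%ΔY = (8,955 − 7,300)/[(7,300+8,955)/2] = 1655/8127.5 ≈ 0.2036.
E_I = %ΔQ/%ΔY ≈ -0.827.
E_I < 0: inferior good.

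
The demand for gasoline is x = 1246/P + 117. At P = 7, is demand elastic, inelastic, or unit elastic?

At P = 7, x = 295.
dx/dP = −1246/P² = −25.4286.
Point elasticity E = (dx/dP)·(P/x) = -25.4286 × 7/295 ≈ -0.603.
|E| ≈ 0.603 < 1, so demand is inelastic.

inelastic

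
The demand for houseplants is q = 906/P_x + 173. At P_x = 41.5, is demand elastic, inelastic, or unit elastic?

At P_x = 41.5, q = 194.8313.
dq/dP_x = −906/P_x² = −0.5261.
Point elasticity E = (dq/dP_x)·(P_x/q) = -0.5261 × 41.5/194.8313 ≈ -0.112.
|E| ≈ 0.112 < 1, so demand is inelastic.

inelastic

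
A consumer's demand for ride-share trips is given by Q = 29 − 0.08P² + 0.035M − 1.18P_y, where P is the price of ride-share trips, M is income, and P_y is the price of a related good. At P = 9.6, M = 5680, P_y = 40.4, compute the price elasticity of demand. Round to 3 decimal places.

-0.085

At the given point, Q = 29 − 0.08(9.6)² + 0.035(5680) − 1.18(40.4) = 29 − 7.3728 + 198.8 − 47.672 = 172.7552.
∂Q/∂P = −2·0.08·P = -1.536, so E_p = -1.536·(9.6/172.7552) ≈ -0.085.
|E_p| < 1: demand is inelastic.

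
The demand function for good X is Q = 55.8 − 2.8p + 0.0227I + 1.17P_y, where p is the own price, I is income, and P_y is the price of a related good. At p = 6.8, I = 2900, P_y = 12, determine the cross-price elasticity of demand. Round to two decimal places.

0.12

First evaluate Q: 55.8 − 2.8(6.8) + 0.0227(2900) + 1.17(12) = 55.8 − 19.04 + 65.83 + 14.04 = 116.63.
∂Q/∂P_y = +1.17, so E_xy = 1.17·(12/116.63) ≈ 0.12.
E_xy > 0: the goods are substitutes.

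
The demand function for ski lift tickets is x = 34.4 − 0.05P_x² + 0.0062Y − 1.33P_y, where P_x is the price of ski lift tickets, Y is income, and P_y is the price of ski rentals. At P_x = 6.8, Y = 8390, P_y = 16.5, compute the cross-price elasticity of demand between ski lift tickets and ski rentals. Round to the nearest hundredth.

-0.35

First evaluate x: 34.4 − 0.05(6.8)² + 0.0062(8390) − 1.33(16.5) = 34.4 − 2.312 + 52.018 − 21.945 = 62.161.
∂x/∂P_y = −1.33, so E_xy = -1.33·(16.5/62.161) ≈ -0.35.
E_xy < 0: the goods are complements.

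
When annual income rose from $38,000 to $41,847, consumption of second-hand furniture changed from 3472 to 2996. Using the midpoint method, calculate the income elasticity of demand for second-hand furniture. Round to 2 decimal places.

-1.53

%ΔQ = (2996 − 3472)/[(3472+2996)/2] = -476/3234 ≈ -0.1472.
%ΔI = (41,847 − 38,000)/[(38,000+41,847)/2] = 3847/39923.5 ≈ 0.0964.
E_I = %ΔQ/%ΔI ≈ -1.53.
E_I < 0: inferior good.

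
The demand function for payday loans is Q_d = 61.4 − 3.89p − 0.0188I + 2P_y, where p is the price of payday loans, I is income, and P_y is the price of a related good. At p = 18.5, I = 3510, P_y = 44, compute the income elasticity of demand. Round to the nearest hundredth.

-5.76

First evaluate Q_d: 61.4 − 3.89(18.5) − 0.0188(3510) + 2(44) = 61.4 − 71.965 − 65.988 + 88 = 11.447.
∂Q_d/∂I = −0.0188, so E_I = -0.0188·(3510/11.447) ≈ -5.76.
E_I < 0: inferior good.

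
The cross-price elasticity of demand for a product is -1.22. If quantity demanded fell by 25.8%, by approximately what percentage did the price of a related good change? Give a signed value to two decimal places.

21.15

%ΔQ ≈ E × %ΔP_y ⇒ %ΔP_y = %ΔQ / E = (-25.8%)/(-1.22) ≈ 21.15%.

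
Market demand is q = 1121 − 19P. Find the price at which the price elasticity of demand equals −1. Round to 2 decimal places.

29.50

For linear demand q = a − bP, E = −bP/(a − bP). |E| = 1 ⇒ bP = a − bP ⇒ P = a/(2b).
P = 1121/(2·19) = 29.50.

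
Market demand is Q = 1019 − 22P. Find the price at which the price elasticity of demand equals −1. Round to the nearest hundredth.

23.16

For linear demand Q = a − bP, E = −bP/(a − bP). |E| = 1 ⇒ bP = a − bP ⇒ P = a/(2b).
P = 1019/(2·22) ≈ 23.16.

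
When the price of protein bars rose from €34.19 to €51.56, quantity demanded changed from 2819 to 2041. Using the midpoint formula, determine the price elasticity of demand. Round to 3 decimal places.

-0.790

%Δq = (2041 − 2819)/[(2819 + 2041)/2] = -778/2430 ≈ -0.3202.
%ΔP = (51.56 − 34.19)/[(34.19 + 51.56)/2] = 17.37/42.875 ≈ 0.4051.
Arc elasticity E = %Δq/%ΔP ≈ -0.3202/0.4051 ≈ -0.790.
|E| < 1: demand is inelastic over this range.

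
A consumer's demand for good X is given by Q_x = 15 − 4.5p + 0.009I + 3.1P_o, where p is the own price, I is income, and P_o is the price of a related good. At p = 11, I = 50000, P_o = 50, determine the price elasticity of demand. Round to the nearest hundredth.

-0.09

First evaluate Q_x: 15 − 4.5(11) + 0.009(50000) + 3.1(50) = 15 − 49.5 + 450 + 155 = 570.5.
∂Q_x/∂p = −4.5, so E_p = (−4.5)·(11/570.5) ≈ -0.09.
|E_p| < 1: demand is inelastic.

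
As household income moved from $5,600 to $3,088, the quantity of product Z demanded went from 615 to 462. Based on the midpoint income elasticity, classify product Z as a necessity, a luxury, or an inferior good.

necessity

%ΔQ = (462 − 615)/[(615+462)/2] = -153/538.5 ≈ -0.2841.
%ΔY = (3,088 − 5,600)/[(5,600+3,088)/2] = -2512/4344 ≈ -0.5783.
E_I = %ΔQ/%ΔY ≈ 0.491.
E_I ∈ (0,1): normal good (necessity).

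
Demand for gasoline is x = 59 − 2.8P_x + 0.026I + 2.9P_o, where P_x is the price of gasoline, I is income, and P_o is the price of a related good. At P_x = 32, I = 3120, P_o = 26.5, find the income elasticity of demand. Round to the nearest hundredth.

0.64

x = 59 − 2.8(32) + 0.026(3120) + 2.9(26.5) = 59 − 89.6 + 81.12 + 76.85 = 127.37.
∂x/∂I = +0.026, so E_I = 0.026·(3120/127.37) ≈ 0.64.
E_I ∈ (0,1): normal good (necessity).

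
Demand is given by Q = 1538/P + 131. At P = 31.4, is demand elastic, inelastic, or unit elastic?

At P = 31.4, Q = 179.9809.
dQ/dP = −1538/P² = −1.5599.
Point elasticity E = (dQ/dP)·(P/Q) = -1.5599 × 31.4/179.9809 ≈ -0.272.
|E| ≈ 0.272 < 1, so demand is inelastic.

inelastic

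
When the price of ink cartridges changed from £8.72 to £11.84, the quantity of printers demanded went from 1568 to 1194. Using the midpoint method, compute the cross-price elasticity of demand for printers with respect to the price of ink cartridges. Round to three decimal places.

-0.892

%ΔQ_x = (1194 − 1568)/[(1568+1194)/2] = -374/1381 ≈ -0.2708.
%ΔP_y = (11.84 − 8.72)/[(8.72+11.84)/2] ≈ 0.3035.
E_xy = -0.2708/0.3035 ≈ -0.892.
E_xy < 0, so printers and ink cartridges are complements.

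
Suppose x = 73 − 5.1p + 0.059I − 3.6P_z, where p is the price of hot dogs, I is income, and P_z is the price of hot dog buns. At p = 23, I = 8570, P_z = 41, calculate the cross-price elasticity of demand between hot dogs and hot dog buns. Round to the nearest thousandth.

Substituting, x = 73 − 5.1(23) + 0.059(8570) − 3.6(41) = 73 − 117.3 + 505.63 − 147.6 = 313.73.
∂x/∂P_z = −3.6, so E_xy = -3.6·(41/313.73) ≈ -0.470.
E_xy < 0: the goods are complements.

-0.470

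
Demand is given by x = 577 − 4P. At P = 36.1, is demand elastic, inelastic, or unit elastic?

At P = 36.1, x = 432.6.
dx/dP = −4.
Point elasticity E = (dx/dP)·(P/x) = -4 × 36.1/432.6 ≈ -0.334.
|E| ≈ 0.334 < 1, so demand is inelastic.

inelastic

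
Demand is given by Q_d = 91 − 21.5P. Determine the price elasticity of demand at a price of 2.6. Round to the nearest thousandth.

At P = 2.6, Q_d = 35.1.
dQ_d/dP = −21.5.
Point elasticity E = (dQ_d/dP)·(P/Q_d) = -21.5 × 2.6/35.1 ≈ -1.593.
|E| > 1, so demand is elastic at this price.

-1.593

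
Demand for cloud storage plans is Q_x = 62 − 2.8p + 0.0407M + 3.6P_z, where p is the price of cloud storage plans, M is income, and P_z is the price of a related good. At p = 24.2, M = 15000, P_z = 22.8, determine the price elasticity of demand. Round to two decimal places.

First evaluate Q_x: 62 − 2.8(24.2) + 0.0407(15000) + 3.6(22.8) = 62 − 67.76 + 610.5 + 82.08 = 686.82.
∂Q_x/∂p = −2.8, so E_p = (−2.8)·(24.2/686.82) ≈ -0.10.
|E_p| < 1: demand is inelastic.

-0.10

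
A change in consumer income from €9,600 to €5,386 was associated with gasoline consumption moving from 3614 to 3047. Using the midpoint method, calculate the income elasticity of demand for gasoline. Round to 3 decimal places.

0.303

%ΔQ = (3047 − 3614)/[(3614+3047)/2] = -567/3330.5 ≈ -0.1702.
%ΔM = (5,386 − 9,600)/[(9,600+5,386)/2] = -4214/7493 ≈ -0.5624.
E_I = %ΔQ/%ΔM ≈ 0.303.
E_I ∈ (0,1): normal good (necessity).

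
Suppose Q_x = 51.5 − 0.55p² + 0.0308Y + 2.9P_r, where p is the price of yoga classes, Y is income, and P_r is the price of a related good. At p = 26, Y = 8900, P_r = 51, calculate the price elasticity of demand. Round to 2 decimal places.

Evaluating quantity at (p, Y, P_r) gives Q_x = 51.5 − 0.55(26)² + 0.0308(8900) + 2.9(51) = 51.5 − 371.8 + 274.12 + 147.9 = 101.72.
∂Q_x/∂p = −2·0.55·p = -28.6, so E_p = -28.6·(26/101.72) ≈ -7.31.
|E_p| > 1: demand is elastic.

-7.31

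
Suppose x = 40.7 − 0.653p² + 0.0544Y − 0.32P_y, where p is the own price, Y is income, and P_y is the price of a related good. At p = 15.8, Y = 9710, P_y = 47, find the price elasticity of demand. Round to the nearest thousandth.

x = 40.7 − 0.653(15.8)² + 0.0544(9710) − 0.32(47) = 40.7 − 163.0149 + 528.224 − 15.04 = 390.8691.
∂x/∂p = −2·0.653·p = -20.6348, so E_p = -20.6348·(15.8/390.8691) ≈ -0.834.
|E_p| < 1: demand is inelastic.

-0.834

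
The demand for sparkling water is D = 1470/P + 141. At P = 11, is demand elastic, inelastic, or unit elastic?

inelastic

At P = 11, D = 274.6364.
dD/dP = −1470/P² = −12.1488.
Point elasticity E = (dD/dP)·(P/D) = -12.1488 × 11/274.6364 ≈ -0.487.
|E| ≈ 0.487 < 1, so demand is inelastic.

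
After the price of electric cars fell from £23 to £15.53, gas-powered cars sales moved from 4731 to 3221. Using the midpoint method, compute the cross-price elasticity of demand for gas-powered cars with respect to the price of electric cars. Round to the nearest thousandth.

%ΔQ_x = (3221 − 4731)/[(4731+3221)/2] = -1510/3976 ≈ -0.3798.
%ΔP_y = (15.53 − 23)/[(23+15.53)/2] ≈ -0.3877.
E_xy = -0.3798/-0.3877 ≈ 0.979.
E_xy > 0, so gas-powered cars and electric cars are substitutes.

0.979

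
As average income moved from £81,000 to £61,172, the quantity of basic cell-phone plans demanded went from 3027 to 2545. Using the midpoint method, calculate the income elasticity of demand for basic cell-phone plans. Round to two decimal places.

%ΔQ = (2545 − 3027)/[(3027+2545)/2] = -482/2786 ≈ -0.1730.
%ΔI = (61,172 − 81,000)/[(81,000+61,172)/2] = -19828/71086 ≈ -0.2789.
E_I = %ΔQ/%ΔI ≈ 0.62.
E_I ∈ (0,1): normal good (necessity).

0.62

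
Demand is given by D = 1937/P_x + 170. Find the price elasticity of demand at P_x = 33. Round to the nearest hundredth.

At P_x = 33, D = 228.697.
dD/dP_x = −1937/P_x² = −1.7787.
Point elasticity E = (dD/dP_x)·(P_x/D) = -1.7787 × 33/228.697 ≈ -0.26.
|E| < 1, so demand is inelastic at this price.

-0.26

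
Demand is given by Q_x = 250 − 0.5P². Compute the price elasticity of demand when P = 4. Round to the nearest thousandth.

-0.066

At P = 4, Q_x = 242.
dQ_x/dP = −2·0.5·P = −4.
Point elasticity E = (dQ_x/dP)·(P/Q_x) = -4 × 4/242 ≈ -0.066.
|E| < 1, so demand is inelastic at this price.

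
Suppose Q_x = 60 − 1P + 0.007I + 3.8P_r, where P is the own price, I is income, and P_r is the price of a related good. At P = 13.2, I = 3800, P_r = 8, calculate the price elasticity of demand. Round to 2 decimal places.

Evaluating quantity at (P, I, P_r) gives Q_x = 60 − 1(13.2) + 0.007(3800) + 3.8(8) = 60 − 13.2 + 26.6 + 30.4 = 103.8.
∂Q_x/∂P = −1, so E_p = (−1)·(13.2/103.8) ≈ -0.13.
|E_p| < 1: demand is inelastic.

-0.13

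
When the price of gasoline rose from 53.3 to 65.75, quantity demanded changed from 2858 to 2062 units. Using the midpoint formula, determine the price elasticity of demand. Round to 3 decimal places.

%Δq = (2062 − 2858)/[(2858 + 2062)/2] = -796/2460 ≈ -0.3236.
%Δp = (65.75 − 53.3)/[(53.3 + 65.75)/2] = 12.45/59.525 ≈ 0.2092.
Arc elasticity E = %Δq/%Δp ≈ -0.3236/0.2092 ≈ -1.547.
|E| > 1: demand is elastic over this range.

-1.547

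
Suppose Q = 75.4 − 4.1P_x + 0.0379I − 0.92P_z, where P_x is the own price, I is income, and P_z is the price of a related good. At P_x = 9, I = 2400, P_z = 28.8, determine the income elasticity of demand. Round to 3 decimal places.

Substituting, Q = 75.4 − 4.1(9) + 0.0379(2400) − 0.92(28.8) = 75.4 − 36.9 + 90.96 − 26.496 = 102.964.
∂Q/∂I = +0.0379, so E_I = 0.0379·(2400/102.964) ≈ 0.883.
E_I ∈ (0,1): normal good (necessity).

0.883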